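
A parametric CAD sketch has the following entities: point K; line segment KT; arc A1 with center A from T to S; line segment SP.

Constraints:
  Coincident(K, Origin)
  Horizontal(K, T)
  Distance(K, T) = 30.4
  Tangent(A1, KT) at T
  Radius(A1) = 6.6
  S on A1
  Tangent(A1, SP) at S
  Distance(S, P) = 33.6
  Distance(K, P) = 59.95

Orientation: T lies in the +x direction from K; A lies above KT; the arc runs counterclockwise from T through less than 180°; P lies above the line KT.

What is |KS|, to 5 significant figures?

36.876

K is at the origin; K and T share the same y with |KT| = 30.4 and T on the +x side, so T = (30.400, 0.0000). Since A1 is tangent to KT there, AT ⟂ KT, so A = T + (0, 6.6) = (30.400, 6.6000). Since AS ⟂ SP (tangency), |AP| = √(6.6² + 33.6²) = 34.242 regardless of where S sits on A1. So P lies on both circle(K, 59.95) and circle(A, 34.242); the above-KT intersection is P = (47.924, 36.018). S is the foot of the tangent from P: S = (36.615, 4.3786).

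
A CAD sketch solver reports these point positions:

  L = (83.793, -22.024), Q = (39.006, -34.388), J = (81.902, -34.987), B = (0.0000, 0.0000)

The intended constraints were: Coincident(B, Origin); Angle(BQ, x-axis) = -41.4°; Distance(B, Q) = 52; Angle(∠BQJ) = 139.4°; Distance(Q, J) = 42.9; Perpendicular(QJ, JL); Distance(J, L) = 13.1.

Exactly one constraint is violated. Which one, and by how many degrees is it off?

Perpendicular(QJ, JL) — off by 7.50°.

B = (0.00, 0.00) ✓; BQ at -41.40° ✓; |BQ| = 52.00 ✓; ∠BQJ = 139.4° ✓; |QJ| = 42.90 ✓; ∠(QJ, JL) = 82.50° ✗; |JL| = 13.10 ✓.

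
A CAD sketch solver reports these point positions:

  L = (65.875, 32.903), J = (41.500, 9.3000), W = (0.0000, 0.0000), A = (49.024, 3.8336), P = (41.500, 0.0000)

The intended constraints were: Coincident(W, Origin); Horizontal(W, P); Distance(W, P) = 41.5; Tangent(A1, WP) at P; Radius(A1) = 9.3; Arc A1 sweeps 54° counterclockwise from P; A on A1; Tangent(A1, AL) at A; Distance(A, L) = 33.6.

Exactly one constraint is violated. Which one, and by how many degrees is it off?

Tangent(A1, AL) at A — off by 5.90°.

W = (0.00, 0.00) ✓; W.y = 0.00, P.y = 0.00 ✓; |WP| = 41.50 ✓; ∠(JP, PW) = 90.00° ✓; |JP| = 9.300 ✓; bearing(J→A) − bearing(J→P) = 54.00° ✓; |JA| = 9.300 ✓; ∠(JA, AL) = 84.10° ✗; |AL| = 33.60 ✓.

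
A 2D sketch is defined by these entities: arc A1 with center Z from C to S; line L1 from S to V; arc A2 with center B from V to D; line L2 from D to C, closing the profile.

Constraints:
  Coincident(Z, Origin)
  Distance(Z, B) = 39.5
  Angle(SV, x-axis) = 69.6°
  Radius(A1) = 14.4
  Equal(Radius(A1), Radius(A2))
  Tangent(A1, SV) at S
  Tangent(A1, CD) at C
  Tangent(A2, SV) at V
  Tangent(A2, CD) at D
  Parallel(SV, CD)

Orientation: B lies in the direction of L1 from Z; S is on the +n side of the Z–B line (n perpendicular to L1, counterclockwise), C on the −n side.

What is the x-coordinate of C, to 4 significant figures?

13.50

The slot axis is L1's direction at 69.6°, so u = (cos 69.6°, sin 69.6°) = (0.3486, 0.9373) and n = (−sin 69.6°, cos 69.6°) = (-0.9373, 0.3486). Z is at the origin and B lies 39.5 along u from Z, so B = 39.5·u = (13.77, 37.02). Tangency of A1 to both parallel lines with radius 14.4 puts S and C at Z ± 14.4·n: S = (-13.50, 5.019), C = (13.50, -5.019). So C.x = 13.50.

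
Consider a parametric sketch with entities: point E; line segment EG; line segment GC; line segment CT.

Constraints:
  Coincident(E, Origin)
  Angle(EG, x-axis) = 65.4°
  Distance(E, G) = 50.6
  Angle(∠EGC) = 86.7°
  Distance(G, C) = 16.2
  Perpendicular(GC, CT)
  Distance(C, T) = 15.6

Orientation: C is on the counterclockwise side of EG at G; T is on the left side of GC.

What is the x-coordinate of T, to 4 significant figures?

0.3037

∠EGC = 86.7°, so GC runs at 65.4° + (180° − 86.7°) = 158.7° from the x-axis; with |GC| = 16.2, C = G + 16.2·(cos 158.7°, sin 158.7°) = (5.970, 51.89). The perpendicularity gives CT at right angles to GC; with |CT| = 15.6 on the left of GC, T = C + 15.6·(-0.3633, -0.9317) = (0.3037, 37.36). So T.x = 0.3037.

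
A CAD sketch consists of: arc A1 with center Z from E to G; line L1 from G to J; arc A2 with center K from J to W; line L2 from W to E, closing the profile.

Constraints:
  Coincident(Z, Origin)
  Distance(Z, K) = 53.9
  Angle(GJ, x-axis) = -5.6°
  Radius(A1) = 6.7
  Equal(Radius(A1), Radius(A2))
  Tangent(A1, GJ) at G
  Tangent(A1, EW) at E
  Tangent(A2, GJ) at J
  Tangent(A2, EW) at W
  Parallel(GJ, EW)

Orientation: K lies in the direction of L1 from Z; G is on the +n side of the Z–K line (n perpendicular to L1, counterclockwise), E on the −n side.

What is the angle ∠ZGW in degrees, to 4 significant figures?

76.04°

Tangency of A1 to both parallel lines with radius 6.7 puts G and E at Z ± 6.7·n: G = (0.6538, 6.668), E = (-0.6538, -6.668). Equal radii place J and W the same way about K: J = K + 6.7·n = (54.30, 1.408), W = K − 6.7·n = (52.99, -11.93). Then cos ∠ZGW = GZ·GW / (|GZ||GW|), giving 76.04°.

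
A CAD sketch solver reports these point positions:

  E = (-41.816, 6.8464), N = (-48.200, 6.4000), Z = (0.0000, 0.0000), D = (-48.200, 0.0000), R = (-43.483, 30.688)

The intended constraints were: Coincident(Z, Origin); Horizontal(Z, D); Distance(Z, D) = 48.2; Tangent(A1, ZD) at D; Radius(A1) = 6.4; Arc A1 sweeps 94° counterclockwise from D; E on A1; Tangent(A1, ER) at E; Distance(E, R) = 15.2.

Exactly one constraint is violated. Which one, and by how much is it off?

Distance(E, R) = 15.2 — off by 8.70.

Z = (0.00, 0.00) ✓; Z.y = 0.00, D.y = 0.00 ✓; |ZD| = 48.20 ✓; ∠(ND, DZ) = 90.00° ✓; |ND| = 6.400 ✓; bearing(N→E) − bearing(N→D) = 94.00° ✓; |NE| = 6.400 ✓; ∠(NE, ER) = 90.00° ✓; |ER| = 23.90 ✗.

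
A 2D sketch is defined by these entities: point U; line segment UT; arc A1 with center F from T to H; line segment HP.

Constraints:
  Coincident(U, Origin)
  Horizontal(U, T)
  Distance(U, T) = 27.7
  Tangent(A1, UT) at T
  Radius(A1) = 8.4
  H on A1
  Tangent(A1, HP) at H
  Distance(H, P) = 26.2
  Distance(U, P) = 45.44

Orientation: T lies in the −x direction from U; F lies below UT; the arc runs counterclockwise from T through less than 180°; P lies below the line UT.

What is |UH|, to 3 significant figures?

37.3

U is at the origin; UT is horizontal with |UT| = 27.7 and T on the −x side, so T = (-27.7, 0.00). Since A1 is tangent to UT there, FT ⟂ UT, so F = T + (0, -8.4) = (-27.7, -8.40). Since FH ⟂ HP (tangency), |FP| = √(8.4² + 26.2²) = 27.5 regardless of where H sits on A1. So P lies on both circle(U, 45.44) and circle(F, 27.5); the below-UT intersection is P = (-27.8, -35.9). H is the foot of the tangent from P: H = (-35.7, -10.9).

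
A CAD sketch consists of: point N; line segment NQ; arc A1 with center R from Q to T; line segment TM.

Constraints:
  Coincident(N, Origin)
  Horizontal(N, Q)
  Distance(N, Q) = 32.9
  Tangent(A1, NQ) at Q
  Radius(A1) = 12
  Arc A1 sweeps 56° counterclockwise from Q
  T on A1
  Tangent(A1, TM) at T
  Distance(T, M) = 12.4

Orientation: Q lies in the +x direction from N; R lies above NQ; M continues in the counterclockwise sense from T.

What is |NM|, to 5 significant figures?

52.160

N is at the origin; N and Q share the same y with |NQ| = 32.9 and Q on the +x side, so Q = (32.900, 0.0000). Tangency of A1 to NQ means the radius RQ is perpendicular to NQ, so R = Q + (0, 12) = (32.900, 12.000). On A1, Q sits at bearing -90° from R; a 56° counterclockwise sweep puts T at bearing -34°, so T = R + 12.0·(cos -34°, sin -34°) = (42.848, 5.2897). Tangency of A1 to TM means the radius RT is perpendicular to TM, so TM runs along (−sin -34°, cos -34°); with |TM| = 12.4, M = (49.782, 15.570). Then |NM| = |M − N| = 52.160.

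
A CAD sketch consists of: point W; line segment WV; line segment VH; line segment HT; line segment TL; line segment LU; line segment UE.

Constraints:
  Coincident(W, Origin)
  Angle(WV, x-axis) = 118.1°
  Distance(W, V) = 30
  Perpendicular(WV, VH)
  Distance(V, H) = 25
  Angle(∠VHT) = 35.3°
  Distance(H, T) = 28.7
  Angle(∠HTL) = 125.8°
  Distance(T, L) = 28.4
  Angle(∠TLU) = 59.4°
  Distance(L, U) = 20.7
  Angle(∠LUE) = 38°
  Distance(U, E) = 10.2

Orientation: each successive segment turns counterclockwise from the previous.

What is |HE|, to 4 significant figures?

36.80

∠TLU = 59.4° gives LU at 167.6° from the x-axis; with |LU| = 20.7, U = (-8.558, 36.31). ∠LUE = 38.0° gives UE at -50.40° from the x-axis; with |UE| = 10.2, E = (-2.056, 28.45). Then |HE| = |E − H| = 36.80.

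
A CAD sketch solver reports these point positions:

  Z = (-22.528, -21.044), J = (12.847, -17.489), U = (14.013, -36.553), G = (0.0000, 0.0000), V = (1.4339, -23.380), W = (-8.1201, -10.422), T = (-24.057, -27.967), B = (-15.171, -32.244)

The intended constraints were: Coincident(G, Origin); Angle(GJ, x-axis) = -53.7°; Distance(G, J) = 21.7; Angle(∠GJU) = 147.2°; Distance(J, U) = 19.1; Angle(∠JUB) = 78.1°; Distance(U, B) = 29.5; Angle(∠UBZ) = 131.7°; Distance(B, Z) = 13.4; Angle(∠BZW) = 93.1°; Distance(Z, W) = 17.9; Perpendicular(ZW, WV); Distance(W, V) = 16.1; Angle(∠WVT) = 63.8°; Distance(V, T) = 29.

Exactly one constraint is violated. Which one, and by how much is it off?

Distance(V, T) = 29 — off by 3.10.

G = (0.00, 0.00) ✓; GJ at -53.70° ✓; |GJ| = 21.70 ✓; ∠GJU = 147.2° ✓; |JU| = 19.10 ✓; ∠JUB = 78.10° ✓; |UB| = 29.50 ✓; ∠UBZ = 131.7° ✓; |BZ| = 13.40 ✓; ∠BZW = 93.10° ✓; |ZW| = 17.90 ✓; ∠(ZW, WV) = 90.00° ✓; |WV| = 16.10 ✓; ∠WVT = 63.80° ✓; |VT| = 25.90 ✗.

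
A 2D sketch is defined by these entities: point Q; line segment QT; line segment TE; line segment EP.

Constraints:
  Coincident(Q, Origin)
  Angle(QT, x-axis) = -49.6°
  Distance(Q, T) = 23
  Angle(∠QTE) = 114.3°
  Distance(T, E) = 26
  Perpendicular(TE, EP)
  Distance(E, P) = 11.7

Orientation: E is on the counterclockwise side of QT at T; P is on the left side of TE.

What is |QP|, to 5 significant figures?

36.654

∠QTE = 114.3°, so TE runs at -49.6° + (180° − 114.3°) = 16.100° from the x-axis; with |TE| = 26.0, E = T + 26.0·(cos 16.100°, sin 16.100°) = (39.887, -10.305). The perpendicularity gives EP at right angles to TE; with |EP| = 11.7 on the left of TE, P = E + 11.7·(-0.27731, 0.96078) = (36.642, 0.93592). Then |QP| = |P − Q| = 36.654.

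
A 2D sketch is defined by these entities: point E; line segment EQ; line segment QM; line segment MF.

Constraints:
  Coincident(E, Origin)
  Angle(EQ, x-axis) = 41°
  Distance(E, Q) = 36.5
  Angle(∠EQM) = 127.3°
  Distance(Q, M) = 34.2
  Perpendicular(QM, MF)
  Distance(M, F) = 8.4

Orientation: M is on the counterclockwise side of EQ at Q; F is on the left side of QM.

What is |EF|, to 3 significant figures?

60.0

E is at the origin; EQ runs at 41.0° with length 36.5, so Q = 36.5·(cos 41.0°, sin 41.0°) = (27.5, 23.9). ∠EQM = 127.3°, so QM runs at 41.0° + (180° − 127.3°) = 93.7° from the x-axis; with |QM| = 34.2, M = Q + 34.2·(cos 93.7°, sin 93.7°) = (25.3, 58.1). QM ⟂ MF; with |MF| = 8.4 on the left of QM, F = M + 8.4·(-0.998, -0.0645) = (17.0, 57.5). Then |EF| = |F − E| = 60.0.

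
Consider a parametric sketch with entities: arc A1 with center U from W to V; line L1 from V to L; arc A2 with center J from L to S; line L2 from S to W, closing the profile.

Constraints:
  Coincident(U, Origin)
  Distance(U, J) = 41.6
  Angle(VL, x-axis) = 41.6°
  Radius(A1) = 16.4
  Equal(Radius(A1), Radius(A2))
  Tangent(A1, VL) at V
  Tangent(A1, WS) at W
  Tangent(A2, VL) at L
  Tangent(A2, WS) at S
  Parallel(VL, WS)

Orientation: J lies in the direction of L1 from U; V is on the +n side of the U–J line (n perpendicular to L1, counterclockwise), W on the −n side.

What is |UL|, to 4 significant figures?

44.72

Tangency of A1 to both parallel lines with radius 16.4 puts V and W at U ± 16.4·n: V = (-10.89, 12.26), W = (10.89, -12.26). Equal radii place L and S the same way about J: L = J + 16.4·n = (20.22, 39.88), S = J − 16.4·n = (42.00, 15.36). Then |UL| = |L − U| = 44.72.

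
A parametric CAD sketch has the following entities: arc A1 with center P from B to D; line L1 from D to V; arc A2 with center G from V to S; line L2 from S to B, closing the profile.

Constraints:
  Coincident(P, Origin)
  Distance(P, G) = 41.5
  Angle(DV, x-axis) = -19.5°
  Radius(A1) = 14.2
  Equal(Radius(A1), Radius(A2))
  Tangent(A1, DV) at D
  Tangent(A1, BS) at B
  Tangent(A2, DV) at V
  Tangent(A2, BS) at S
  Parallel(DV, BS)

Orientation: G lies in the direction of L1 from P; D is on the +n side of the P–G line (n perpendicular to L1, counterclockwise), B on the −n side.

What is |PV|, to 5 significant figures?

43.862

The slot axis is L1's direction at -19.5°, so u = (cos -19.5°, sin -19.5°) = (0.94264, -0.33381) and n = (−sin -19.5°, cos -19.5°) = (0.33381, 0.94264). P is at the origin and G lies 41.5 along u from P, so G = 41.5·u = (39.120, -13.853). Tangency of A1 to both parallel lines with radius 14.2 puts D and B at P ± 14.2·n: D = (4.7401, 13.386), B = (-4.7401, -13.386). Equal radii place V and S the same way about G: V = G + 14.2·n = (43.860, -0.46748), S = G − 14.2·n = (34.380, -27.238). Then |PV| = |V − P| = 43.862.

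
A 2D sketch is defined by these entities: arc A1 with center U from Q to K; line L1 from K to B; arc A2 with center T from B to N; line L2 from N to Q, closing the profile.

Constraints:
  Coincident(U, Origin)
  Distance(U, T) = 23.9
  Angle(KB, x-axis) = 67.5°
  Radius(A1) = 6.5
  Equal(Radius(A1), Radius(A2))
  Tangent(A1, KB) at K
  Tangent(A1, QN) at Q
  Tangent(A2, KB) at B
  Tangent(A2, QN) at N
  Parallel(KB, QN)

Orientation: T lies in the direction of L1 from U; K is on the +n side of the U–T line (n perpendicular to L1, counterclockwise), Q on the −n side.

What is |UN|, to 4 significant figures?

24.77

Tangency of A1 to both parallel lines with radius 6.5 puts K and Q at U ± 6.5·n: K = (-6.005, 2.487), Q = (6.005, -2.487). Equal radii place B and N the same way about T: B = T + 6.5·n = (3.141, 24.57), N = T − 6.5·n = (15.15, 19.59). Then |UN| = |N − U| = 24.77.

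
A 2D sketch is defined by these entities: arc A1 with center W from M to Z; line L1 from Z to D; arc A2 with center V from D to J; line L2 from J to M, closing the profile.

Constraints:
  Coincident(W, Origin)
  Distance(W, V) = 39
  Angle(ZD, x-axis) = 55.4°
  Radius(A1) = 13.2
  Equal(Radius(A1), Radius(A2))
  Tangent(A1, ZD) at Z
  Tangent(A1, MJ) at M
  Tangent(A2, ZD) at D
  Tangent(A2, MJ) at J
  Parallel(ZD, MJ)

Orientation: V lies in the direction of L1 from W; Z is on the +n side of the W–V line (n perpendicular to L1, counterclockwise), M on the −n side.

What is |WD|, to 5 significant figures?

41.173

Tangency of A1 to both parallel lines with radius 13.2 puts Z and M at W ± 13.2·n: Z = (-10.865, 7.4955), M = (10.865, -7.4955). Equal radii place D and J the same way about V: D = V + 13.2·n = (11.281, 39.598), J = V − 13.2·n = (33.011, 24.607). Then |WD| = |D − W| = 41.173.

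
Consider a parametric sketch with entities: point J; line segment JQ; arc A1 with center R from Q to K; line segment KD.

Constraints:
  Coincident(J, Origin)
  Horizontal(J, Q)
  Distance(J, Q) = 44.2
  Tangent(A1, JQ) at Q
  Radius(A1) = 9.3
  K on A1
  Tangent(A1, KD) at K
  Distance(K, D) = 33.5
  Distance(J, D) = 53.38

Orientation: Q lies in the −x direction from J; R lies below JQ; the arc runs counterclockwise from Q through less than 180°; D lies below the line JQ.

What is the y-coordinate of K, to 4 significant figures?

-14.59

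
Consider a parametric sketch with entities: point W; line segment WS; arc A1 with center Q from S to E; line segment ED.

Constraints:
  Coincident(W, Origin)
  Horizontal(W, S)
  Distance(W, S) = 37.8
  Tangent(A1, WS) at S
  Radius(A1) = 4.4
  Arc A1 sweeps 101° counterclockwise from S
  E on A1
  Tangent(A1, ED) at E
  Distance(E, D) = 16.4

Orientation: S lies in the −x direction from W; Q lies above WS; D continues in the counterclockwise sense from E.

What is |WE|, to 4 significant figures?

33.89

W is at the origin; WS is horizontal with |WS| = 37.8 and S on the −x side, so S = (-37.80, 0.000). A1 meets WS tangentially, so QS is at right angles to WS, so Q = S + (0, 4.4) = (-37.80, 4.400). On A1, S sits at bearing -90° from Q; a 101° counterclockwise sweep puts E at bearing 11°, so E = Q + 4.4·(cos 11°, sin 11°) = (-33.48, 5.240). Then |WE| = |E − W| = 33.89.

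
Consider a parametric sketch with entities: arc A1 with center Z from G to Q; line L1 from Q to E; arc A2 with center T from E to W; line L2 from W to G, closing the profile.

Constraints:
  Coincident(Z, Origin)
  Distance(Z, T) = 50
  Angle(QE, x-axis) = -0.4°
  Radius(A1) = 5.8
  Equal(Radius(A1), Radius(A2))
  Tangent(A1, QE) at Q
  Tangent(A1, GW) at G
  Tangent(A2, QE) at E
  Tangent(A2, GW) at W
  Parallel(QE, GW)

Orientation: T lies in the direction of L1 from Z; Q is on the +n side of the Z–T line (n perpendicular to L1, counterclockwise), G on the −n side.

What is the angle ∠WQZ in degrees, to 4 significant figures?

76.94°

The slot axis is L1's direction at -0.4°, so u = (cos -0.4°, sin -0.4°) = (1.000, -0.006981) and n = (−sin -0.4°, cos -0.4°) = (0.006981, 1.000). Z is at the origin and T lies 50.0 along u from Z, so T = 50.0·u = (50.00, -0.3491). Tangency of A1 to both parallel lines with radius 5.8 puts Q and G at Z ± 5.8·n: Q = (0.04049, 5.800), G = (-0.04049, -5.800). Equal radii place E and W the same way about T: E = T + 5.8·n = (50.04, 5.451), W = T − 5.8·n = (49.96, -6.149). Then cos ∠WQZ = QW·QZ / (|QW||QZ|), giving 76.94°.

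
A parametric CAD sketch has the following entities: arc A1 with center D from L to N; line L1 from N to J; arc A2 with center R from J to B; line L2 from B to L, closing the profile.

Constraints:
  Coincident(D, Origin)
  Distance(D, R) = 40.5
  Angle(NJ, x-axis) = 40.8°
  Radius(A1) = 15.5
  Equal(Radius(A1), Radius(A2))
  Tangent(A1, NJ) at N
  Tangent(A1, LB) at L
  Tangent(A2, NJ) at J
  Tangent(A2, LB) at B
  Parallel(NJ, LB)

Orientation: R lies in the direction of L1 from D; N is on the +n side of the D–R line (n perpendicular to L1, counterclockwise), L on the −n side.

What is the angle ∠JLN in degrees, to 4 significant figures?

52.57°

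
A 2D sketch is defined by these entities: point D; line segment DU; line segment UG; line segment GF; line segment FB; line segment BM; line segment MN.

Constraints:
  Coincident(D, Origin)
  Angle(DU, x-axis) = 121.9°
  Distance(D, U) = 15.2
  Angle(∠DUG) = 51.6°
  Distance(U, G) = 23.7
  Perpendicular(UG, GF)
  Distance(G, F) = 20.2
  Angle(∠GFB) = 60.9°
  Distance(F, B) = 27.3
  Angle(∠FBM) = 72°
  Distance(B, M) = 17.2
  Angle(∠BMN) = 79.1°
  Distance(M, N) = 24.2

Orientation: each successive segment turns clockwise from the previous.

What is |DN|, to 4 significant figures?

16.28

∠FBM = 72.0° gives BM at 36.40° from the x-axis; with |BM| = 17.2, M = (4.875, 16.25). ∠BMN = 79.1° gives MN at -64.50° from the x-axis; with |MN| = 24.2, N = (15.29, -5.592). Then |DN| = |N − D| = 16.28.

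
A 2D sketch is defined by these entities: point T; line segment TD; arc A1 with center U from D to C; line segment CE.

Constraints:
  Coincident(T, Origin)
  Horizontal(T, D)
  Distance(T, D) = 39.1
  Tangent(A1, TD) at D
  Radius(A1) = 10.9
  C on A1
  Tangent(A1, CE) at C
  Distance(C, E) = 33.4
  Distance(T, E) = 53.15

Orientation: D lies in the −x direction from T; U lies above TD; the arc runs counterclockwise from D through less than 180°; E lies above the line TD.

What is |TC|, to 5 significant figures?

30.330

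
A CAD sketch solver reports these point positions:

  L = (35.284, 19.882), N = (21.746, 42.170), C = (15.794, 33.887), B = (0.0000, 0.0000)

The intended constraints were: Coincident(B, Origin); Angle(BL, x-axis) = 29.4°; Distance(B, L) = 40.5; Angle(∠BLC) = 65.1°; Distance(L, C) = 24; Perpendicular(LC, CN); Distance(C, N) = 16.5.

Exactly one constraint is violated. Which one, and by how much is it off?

Distance(C, N) = 16.5 — off by 6.30.

B = (0.00, 0.00) ✓; BL at 29.40° ✓; |BL| = 40.50 ✓; ∠BLC = 65.10° ✓; |LC| = 24.00 ✓; ∠(LC, CN) = 90.00° ✓; |CN| = 10.20 ✗.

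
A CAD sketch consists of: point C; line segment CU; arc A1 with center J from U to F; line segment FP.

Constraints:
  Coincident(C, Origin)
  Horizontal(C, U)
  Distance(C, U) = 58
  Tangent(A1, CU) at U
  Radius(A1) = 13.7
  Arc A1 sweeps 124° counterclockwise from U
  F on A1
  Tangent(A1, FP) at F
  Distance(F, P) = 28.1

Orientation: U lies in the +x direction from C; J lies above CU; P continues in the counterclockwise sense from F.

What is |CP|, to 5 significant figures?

69.800

C is at the origin; C and U share the same y with |CU| = 58.0 and U on the +x side, so U = (58.000, 0.0000). Tangency of A1 to CU means the radius JU is perpendicular to CU, so J = U + (0, 13.7) = (58.000, 13.700). On A1, U sits at bearing -90° from J; a 124° counterclockwise sweep puts F at bearing 34°, so F = J + 13.7·(cos 34°, sin 34°) = (69.358, 21.361). The tangent condition forces JF to be normal to FP, so FP runs along (−sin 34°, cos 34°); with |FP| = 28.1, P = (53.644, 44.657). Then |CP| = |P − C| = 69.800.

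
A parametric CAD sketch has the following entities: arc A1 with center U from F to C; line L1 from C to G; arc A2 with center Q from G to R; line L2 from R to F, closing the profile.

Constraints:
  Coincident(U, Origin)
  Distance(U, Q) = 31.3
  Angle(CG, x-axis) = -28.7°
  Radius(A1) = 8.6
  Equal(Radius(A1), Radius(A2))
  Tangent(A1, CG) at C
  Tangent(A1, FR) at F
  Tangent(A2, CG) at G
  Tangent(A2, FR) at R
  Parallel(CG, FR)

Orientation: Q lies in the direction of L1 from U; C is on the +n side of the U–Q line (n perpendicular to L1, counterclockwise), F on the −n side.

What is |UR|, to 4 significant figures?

32.46

Tangency of A1 to both parallel lines with radius 8.6 puts C and F at U ± 8.6·n: C = (4.130, 7.543), F = (-4.130, -7.543). Equal radii place G and R the same way about Q: G = Q + 8.6·n = (31.58, -7.488), R = Q − 8.6·n = (23.32, -22.57). Then |UR| = |R − U| = 32.46.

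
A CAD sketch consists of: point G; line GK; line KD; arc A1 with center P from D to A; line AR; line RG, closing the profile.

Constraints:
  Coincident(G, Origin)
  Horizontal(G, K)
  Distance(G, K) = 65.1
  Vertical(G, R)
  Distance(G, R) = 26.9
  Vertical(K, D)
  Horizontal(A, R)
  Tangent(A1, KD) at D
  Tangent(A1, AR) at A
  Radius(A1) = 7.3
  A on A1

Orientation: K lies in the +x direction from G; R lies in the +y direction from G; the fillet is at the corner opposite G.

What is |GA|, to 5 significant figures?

63.753

The virtual corner opposite G is at (65.100, 26.900). A1 meets KD tangentially, so PD is at right angles to KD and the tangent condition forces PA to be normal to AR, with radius 7.3, so the center P sits 7.3 in from both sides at P = (57.800, 19.600). That places the tangent points at D = (65.100, 19.600) on KD and A = (57.800, 26.900) on AR. Then |GA| = |A − G| = 63.753.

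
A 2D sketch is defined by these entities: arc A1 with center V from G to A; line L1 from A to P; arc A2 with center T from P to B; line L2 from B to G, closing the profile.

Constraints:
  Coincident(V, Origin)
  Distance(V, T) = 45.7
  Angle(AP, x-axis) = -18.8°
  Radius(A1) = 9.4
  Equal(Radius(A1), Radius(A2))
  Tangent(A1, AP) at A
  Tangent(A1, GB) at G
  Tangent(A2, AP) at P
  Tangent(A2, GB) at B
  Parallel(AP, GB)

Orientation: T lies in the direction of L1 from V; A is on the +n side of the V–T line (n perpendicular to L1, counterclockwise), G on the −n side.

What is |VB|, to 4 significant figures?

46.66

The slot axis is L1's direction at -18.8°, so u = (cos -18.8°, sin -18.8°) = (0.9466, -0.3223) and n = (−sin -18.8°, cos -18.8°) = (0.3223, 0.9466). V is at the origin and T lies 45.7 along u from V, so T = 45.7·u = (43.26, -14.73). Tangency of A1 to both parallel lines with radius 9.4 puts A and G at V ± 9.4·n: A = (3.029, 8.899), G = (-3.029, -8.899). Equal radii place P and B the same way about T: P = T + 9.4·n = (46.29, -5.829), B = T − 9.4·n = (40.23, -23.63). Then |VB| = |B − V| = 46.66.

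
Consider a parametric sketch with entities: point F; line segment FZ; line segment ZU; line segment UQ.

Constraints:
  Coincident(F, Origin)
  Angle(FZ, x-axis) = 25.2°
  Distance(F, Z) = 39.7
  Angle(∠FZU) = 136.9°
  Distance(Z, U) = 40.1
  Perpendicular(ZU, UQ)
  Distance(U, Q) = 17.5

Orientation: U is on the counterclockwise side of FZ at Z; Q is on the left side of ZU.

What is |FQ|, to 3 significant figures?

69.8

F is at the origin; FZ runs at 25.2° with length 39.7, so Z = 39.7·(cos 25.2°, sin 25.2°) = (35.9, 16.9). ∠FZU = 136.9°, so ZU runs at 25.2° + (180° − 136.9°) = 68.3° from the x-axis; with |ZU| = 40.1, U = Z + 40.1·(cos 68.3°, sin 68.3°) = (50.7, 54.2). The perpendicularity gives UQ at right angles to ZU; with |UQ| = 17.5 on the left of ZU, Q = U + 17.5·(-0.929, 0.370) = (34.5, 60.6). Then |FQ| = |Q − F| = 69.8.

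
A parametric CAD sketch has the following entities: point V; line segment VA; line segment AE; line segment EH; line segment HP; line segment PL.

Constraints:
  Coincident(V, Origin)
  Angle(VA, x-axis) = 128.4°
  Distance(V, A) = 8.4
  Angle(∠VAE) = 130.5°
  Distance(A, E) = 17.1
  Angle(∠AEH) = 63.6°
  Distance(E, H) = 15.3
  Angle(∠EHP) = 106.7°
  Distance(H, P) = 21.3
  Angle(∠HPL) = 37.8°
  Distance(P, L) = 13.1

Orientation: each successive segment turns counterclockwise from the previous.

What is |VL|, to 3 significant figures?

6.77

V is at the origin; VA runs at 128.4° with length 8.4, so A = (-5.22, 6.58). ∠VAE = 130.5° gives AE at 178° from the x-axis; with |AE| = 17.1, E = (-22.3, 7.21). ∠AEH = 63.6° gives EH at -65.7° from the x-axis; with |EH| = 15.3, H = (-16.0, -6.73). ∠EHP = 106.7° gives HP at 7.60° from the x-axis; with |HP| = 21.3, P = (5.10, -3.92). ∠HPL = 37.8° gives PL at 150° from the x-axis; with |PL| = 13.1, L = (-6.22, 2.67). Then |VL| = |L − V| = 6.77.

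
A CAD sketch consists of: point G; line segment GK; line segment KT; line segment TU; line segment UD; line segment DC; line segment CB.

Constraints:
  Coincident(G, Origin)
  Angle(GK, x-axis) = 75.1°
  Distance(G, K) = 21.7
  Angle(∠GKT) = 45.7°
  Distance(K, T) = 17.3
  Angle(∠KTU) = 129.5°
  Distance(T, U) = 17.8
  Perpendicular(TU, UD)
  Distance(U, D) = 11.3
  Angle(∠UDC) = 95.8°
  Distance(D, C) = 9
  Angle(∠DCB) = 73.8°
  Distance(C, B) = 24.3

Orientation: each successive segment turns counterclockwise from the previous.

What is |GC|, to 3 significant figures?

1.90

G is at the origin; GK runs at 75.1° with length 21.7, so K = (5.58, 21.0). ∠GKT = 45.7° gives KT at -151° from the x-axis; with |KT| = 17.3, T = (-9.49, 12.5). ∠KTU = 129.5° gives TU at -100° from the x-axis; with |TU| = 17.8, U = (-12.6, -5.05). TU ⟂ UD, so UD runs at -10.1°; with |UD| = 11.3, D = (-1.49, -7.03). ∠UDC = 95.8° gives DC at 74.1° from the x-axis; with |DC| = 9.0, C = (0.977, 1.63). Then |GC| = |C − G| = 1.90.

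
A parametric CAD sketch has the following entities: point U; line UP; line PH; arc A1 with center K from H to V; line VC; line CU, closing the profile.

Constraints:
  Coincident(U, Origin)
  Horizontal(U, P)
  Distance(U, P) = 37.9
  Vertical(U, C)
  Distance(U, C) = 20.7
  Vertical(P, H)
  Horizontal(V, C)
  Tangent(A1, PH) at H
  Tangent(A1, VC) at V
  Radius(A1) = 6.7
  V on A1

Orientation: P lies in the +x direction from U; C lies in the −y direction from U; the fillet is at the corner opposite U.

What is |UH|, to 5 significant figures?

40.403

The virtual corner opposite U is at (37.900, -20.700). Tangency of A1 to PH means the radius KH is perpendicular to PH and the tangent condition forces KV to be normal to VC, with radius 6.7, so the center K sits 6.7 in from both sides at K = (31.200, -14.000). That places the tangent points at H = (37.900, -14.000) on PH and V = (31.200, -20.700) on VC. Then |UH| = |H − U| = 40.403.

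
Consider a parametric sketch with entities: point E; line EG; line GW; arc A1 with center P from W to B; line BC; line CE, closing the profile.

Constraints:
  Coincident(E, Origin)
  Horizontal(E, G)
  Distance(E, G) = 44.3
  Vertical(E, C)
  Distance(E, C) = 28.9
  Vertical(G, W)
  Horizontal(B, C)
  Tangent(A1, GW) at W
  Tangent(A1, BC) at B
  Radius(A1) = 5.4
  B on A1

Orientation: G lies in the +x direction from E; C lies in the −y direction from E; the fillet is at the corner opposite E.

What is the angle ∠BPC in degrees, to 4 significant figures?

82.10°

The virtual corner opposite E is at (44.30, -28.90). The tangent condition forces PW to be normal to GW and the tangent condition forces PB to be normal to BC, with radius 5.4, so the center P sits 5.4 in from both sides at P = (38.90, -23.50). That places the tangent points at W = (44.30, -23.50) on GW and B = (38.90, -28.90) on BC. Then cos ∠BPC = PB·PC / (|PB||PC|), giving 82.10°.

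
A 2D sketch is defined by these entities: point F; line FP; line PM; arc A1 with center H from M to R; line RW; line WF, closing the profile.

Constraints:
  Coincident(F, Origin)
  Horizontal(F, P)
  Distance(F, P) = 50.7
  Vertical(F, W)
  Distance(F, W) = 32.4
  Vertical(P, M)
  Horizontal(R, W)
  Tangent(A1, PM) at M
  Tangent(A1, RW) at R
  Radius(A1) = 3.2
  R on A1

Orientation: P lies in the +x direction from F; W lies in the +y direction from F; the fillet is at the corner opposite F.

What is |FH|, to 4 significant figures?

55.76

F is at the origin; FP is horizontal with |FP| = 50.7 and P on the +x side, so P = (50.70, 0.000). FW is vertical with |FW| = 32.4 and W on the +y side, so W = (0.000, 32.40). The virtual corner opposite F is at (50.70, 32.40). Tangency of A1 to PM means the radius HM is perpendicular to PM and tangency of A1 to RW means the radius HR is perpendicular to RW, with radius 3.2, so the center H sits 3.2 in from both sides at H = (47.50, 29.20). Then |FH| = |H − F| = 55.76.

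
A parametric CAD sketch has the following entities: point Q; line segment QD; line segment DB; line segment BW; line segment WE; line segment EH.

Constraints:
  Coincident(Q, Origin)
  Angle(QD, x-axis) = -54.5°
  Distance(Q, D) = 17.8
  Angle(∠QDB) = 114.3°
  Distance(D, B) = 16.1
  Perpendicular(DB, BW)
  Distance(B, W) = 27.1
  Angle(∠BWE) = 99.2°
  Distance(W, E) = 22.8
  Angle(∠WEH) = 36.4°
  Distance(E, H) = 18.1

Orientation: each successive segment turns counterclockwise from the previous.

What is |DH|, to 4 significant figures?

18.88

∠BWE = 99.2° gives WE at -178.0° from the x-axis; with |WE| = 22.8, E = (-1.920, 14.42). ∠WEH = 36.4° gives EH at -34.40° from the x-axis; with |EH| = 18.1, H = (13.01, 4.198). Then |DH| = |H − D| = 18.88.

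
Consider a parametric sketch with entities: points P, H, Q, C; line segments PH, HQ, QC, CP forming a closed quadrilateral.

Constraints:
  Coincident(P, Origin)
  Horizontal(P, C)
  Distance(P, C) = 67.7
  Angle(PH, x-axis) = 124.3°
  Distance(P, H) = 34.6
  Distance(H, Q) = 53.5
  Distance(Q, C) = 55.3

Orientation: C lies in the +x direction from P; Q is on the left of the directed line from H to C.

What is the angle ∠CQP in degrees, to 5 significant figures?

77.163°

Checks: |HQ| = 53.50 ✓; |QC| = 55.30 ✓.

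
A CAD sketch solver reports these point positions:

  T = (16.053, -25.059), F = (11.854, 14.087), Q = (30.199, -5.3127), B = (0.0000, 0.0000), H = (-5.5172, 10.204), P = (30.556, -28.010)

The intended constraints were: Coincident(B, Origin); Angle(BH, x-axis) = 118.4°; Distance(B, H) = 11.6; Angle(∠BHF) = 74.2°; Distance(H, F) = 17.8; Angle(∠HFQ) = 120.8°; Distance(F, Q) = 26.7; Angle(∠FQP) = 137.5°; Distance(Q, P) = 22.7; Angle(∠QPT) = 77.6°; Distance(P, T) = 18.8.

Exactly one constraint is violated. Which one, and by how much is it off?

Distance(P, T) = 18.8 — off by 4.00.

B = (0.00, 0.00) ✓; BH at 118.4° ✓; |BH| = 11.60 ✓; ∠BHF = 74.20° ✓; |HF| = 17.80 ✓; ∠HFQ = 120.8° ✓; |FQ| = 26.70 ✓; ∠FQP = 137.5° ✓; |QP| = 22.70 ✓; ∠QPT = 77.60° ✓; |PT| = 14.80 ✗.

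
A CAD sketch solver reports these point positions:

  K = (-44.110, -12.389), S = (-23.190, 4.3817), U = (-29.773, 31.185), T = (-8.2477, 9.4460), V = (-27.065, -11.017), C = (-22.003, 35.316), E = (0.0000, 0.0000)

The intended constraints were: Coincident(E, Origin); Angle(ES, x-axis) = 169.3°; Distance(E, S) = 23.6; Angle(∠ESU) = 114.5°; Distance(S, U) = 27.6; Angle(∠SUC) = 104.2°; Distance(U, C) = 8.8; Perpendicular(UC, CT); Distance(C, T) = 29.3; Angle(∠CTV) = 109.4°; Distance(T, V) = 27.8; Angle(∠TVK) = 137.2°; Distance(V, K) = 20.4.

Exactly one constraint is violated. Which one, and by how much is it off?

Distance(V, K) = 20.4 — off by 3.30.

E = (0.00, 0.00) ✓; ES at 169.3° ✓; |ES| = 23.60 ✓; ∠ESU = 114.5° ✓; |SU| = 27.60 ✓; ∠SUC = 104.2° ✓; |UC| = 8.800 ✓; ∠(UC, CT) = 90.00° ✓; |CT| = 29.30 ✓; ∠CTV = 109.4° ✓; |TV| = 27.80 ✓; ∠TVK = 137.2° ✓; |VK| = 17.10 ✗.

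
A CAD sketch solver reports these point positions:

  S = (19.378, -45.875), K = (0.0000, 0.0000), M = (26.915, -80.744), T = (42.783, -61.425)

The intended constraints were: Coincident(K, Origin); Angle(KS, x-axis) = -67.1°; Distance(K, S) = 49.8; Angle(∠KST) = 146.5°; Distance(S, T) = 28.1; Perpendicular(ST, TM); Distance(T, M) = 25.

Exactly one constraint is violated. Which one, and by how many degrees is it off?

Perpendicular(ST, TM) — off by 5.80°.

K = (0.00, 0.00) ✓; KS at -67.10° ✓; |KS| = 49.80 ✓; ∠KST = 146.5° ✓; |ST| = 28.10 ✓; ∠(ST, TM) = 95.80° ✗; |TM| = 25.00 ✓.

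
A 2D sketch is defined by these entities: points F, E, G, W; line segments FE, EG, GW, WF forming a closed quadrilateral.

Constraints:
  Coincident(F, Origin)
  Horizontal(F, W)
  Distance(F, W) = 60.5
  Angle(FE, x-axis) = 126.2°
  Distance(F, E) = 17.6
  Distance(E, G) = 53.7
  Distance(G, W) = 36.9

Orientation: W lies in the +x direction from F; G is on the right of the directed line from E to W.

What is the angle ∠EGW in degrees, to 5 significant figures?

104.35°

F is at the origin; F and W share the same y with |FW| = 60.5 and W in +x, so W = (60.5, 0). FE runs at 126.2° with |FE| = 17.6, so E = (-10.395, 14.203). G is determined by |EG| = 53.7 and |GW| = 36.9 together: it lies at the intersection of circle(E, 53.7) and circle(W, 36.9). With |EW| = 72.303, the foot of the radical line on EW is 46.677 from E and the perpendicular offset is √(53.7² − 46.677²) = 26.550. Taking the right-of-EW solution: G = (30.158, -20.999).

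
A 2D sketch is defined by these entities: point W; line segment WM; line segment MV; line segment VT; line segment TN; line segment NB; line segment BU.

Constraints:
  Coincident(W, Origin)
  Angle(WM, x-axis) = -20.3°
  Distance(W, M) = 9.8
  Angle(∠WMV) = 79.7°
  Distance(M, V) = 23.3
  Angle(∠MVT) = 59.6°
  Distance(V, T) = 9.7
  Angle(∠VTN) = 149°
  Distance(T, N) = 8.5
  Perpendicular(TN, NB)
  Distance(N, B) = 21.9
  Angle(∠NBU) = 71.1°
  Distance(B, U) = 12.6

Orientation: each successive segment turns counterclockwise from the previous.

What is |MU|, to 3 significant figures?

15.7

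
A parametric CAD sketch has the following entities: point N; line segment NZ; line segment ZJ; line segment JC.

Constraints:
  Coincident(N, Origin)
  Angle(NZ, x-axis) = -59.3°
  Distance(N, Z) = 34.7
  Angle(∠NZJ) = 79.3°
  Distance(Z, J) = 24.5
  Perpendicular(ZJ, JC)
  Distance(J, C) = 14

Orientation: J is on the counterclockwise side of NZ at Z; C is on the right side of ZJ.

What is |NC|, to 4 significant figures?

51.37

N is at the origin; NZ runs at -59.3° with length 34.7, so Z = 34.7·(cos -59.3°, sin -59.3°) = (17.72, -29.84). ∠NZJ = 79.3°, so ZJ runs at -59.3° + (180° − 79.3°) = 41.40° from the x-axis; with |ZJ| = 24.5, J = Z + 24.5·(cos 41.40°, sin 41.40°) = (36.09, -13.63). ZJ ⟂ JC; with |JC| = 14.0 on the right of ZJ, C = J + 14.0·(0.6613, -0.7501) = (45.35, -24.14). Then |NC| = |C − N| = 51.37.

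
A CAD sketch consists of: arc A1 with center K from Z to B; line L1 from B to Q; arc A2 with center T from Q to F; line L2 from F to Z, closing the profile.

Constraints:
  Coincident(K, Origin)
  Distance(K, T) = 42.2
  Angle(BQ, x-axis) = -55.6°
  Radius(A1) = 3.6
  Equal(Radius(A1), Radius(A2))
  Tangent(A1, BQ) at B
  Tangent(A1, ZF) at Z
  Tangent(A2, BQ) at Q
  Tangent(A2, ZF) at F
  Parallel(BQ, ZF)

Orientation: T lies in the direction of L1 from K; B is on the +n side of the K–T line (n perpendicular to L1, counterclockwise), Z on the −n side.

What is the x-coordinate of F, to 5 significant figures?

20.871

The slot axis is L1's direction at -55.6°, so u = (cos -55.6°, sin -55.6°) = (0.56497, -0.82511) and n = (−sin -55.6°, cos -55.6°) = (0.82511, 0.56497). K is at the origin and T lies 42.2 along u from K, so T = 42.2·u = (23.842, -34.820). Tangency of A1 to both parallel lines with radius 3.6 puts B and Z at K ± 3.6·n: B = (2.9704, 2.0339), Z = (-2.9704, -2.0339). Equal radii place Q and F the same way about T: Q = T + 3.6·n = (26.812, -32.786), F = T − 3.6·n = (20.871, -36.854). So F.x = 20.871.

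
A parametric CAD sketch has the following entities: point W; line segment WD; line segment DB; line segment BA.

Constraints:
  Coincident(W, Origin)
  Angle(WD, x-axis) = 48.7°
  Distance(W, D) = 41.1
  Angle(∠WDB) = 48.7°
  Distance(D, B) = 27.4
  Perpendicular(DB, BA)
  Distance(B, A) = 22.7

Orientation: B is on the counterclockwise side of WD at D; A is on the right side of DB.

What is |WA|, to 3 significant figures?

53.6

W is at the origin; WD runs at 48.7° with length 41.1, so D = 41.1·(cos 48.7°, sin 48.7°) = (27.1, 30.9). ∠WDB = 48.7°, so DB runs at 48.7° + (180° − 48.7°) = 180° from the x-axis; with |DB| = 27.4, B = D + 27.4·(cos 180°, sin 180°) = (-0.274, 30.9). The perpendicularity gives BA at right angles to DB; with |BA| = 22.7 on the right of DB, A = B + 22.7·(1.22e-16, 1.00) = (-0.274, 53.6). Then |WA| = |A − W| = 53.6.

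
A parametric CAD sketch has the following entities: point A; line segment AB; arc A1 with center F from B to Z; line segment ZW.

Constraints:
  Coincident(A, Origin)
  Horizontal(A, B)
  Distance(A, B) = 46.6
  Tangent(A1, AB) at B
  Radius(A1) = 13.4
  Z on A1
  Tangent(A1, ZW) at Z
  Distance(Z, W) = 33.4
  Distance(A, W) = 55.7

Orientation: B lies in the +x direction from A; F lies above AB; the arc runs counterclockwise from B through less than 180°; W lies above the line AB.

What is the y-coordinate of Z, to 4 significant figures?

23.18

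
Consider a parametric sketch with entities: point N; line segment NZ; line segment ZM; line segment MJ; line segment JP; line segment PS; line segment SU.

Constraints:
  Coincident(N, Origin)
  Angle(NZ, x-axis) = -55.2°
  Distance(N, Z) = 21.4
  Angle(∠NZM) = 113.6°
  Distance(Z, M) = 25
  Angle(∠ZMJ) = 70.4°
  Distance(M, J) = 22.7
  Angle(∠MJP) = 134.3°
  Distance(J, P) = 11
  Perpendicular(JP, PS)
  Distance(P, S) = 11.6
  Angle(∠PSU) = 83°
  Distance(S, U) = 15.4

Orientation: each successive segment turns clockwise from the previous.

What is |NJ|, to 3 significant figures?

26.0

N is at the origin; NZ runs at -55.2° with length 21.4, so Z = (12.2, -17.6). ∠NZM = 113.6° gives ZM at -122° from the x-axis; with |ZM| = 25.0, M = (-0.886, -38.9). ∠ZMJ = 70.4° gives MJ at 129° from the x-axis; with |MJ| = 22.7, J = (-15.1, -21.2). Then |NJ| = |J − N| = 26.0.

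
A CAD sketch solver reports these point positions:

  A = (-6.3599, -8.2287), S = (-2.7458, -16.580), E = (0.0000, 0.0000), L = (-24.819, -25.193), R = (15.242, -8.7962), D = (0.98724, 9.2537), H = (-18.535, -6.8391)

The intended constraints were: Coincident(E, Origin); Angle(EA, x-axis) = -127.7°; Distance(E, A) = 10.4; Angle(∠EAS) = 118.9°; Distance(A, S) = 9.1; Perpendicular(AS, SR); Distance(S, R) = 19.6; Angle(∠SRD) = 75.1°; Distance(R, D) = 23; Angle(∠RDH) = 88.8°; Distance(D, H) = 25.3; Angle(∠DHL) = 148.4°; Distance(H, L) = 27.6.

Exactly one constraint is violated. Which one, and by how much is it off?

Distance(H, L) = 27.6 — off by 8.20.

E = (0.00, 0.00) ✓; EA at -127.7° ✓; |EA| = 10.40 ✓; ∠EAS = 118.9° ✓; |AS| = 9.100 ✓; ∠(AS, SR) = 90.00° ✓; |SR| = 19.60 ✓; ∠SRD = 75.10° ✓; |RD| = 23.00 ✓; ∠RDH = 88.80° ✓; |DH| = 25.30 ✓; ∠DHL = 148.4° ✓; |HL| = 19.40 ✗.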